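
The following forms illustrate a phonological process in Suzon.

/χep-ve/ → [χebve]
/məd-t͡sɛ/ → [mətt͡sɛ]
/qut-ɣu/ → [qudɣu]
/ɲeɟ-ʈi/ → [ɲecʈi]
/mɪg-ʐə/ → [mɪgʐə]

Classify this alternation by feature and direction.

regressive voicing assimilation

The segment that alternates is /p/, which surfaces as [b] when adjacent to /v/.
/p/ is voiceless while /v/ is voiced; the output [b] is voiced, matching the trigger — so the feature that spreads is voicing.
Place and manner are unchanged, so the assimilation is partial, not total.
The same holds elsewhere in the data: /d/ → [t] before /t͡s/ (voiced → voiceless, matching voiceless); /t/ → [d] before /ɣ/ (voiceless → voiced, matching voiced); /ɟ/ → [c] before /ʈ/ (voiced → voiceless, matching voiceless) — only voicing changes, and always toward the following segment.
Nothing changes in [mɪgʐə]: there the adjacent consonants already agree in voicing (/g/ and /ʐ/ are both voiced), so this form is consistent with the same rule.
Since the segment that changes precedes the conditioning segment, the assimilation is regressive.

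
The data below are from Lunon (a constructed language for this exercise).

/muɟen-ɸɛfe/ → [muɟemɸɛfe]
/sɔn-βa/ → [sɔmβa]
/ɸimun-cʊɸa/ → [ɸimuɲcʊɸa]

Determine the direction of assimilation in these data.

regressive

The segment that alternates is /n/, which surfaces as [m] when adjacent to /ɸ/.
The change alveolar → bilabial matches the place of the following /ɸ/, identifying this as place assimilation.
Checking the remaining alternations: /n/ → [m] before /β/ (alveolar → bilabial, matching bilabial); /n/ → [ɲ] before /c/ (alveolar → palatal, matching palatal) — only place changes, and always toward the following segment.
Since the segment that changes precedes the conditioning segment, the assimilation is regressive.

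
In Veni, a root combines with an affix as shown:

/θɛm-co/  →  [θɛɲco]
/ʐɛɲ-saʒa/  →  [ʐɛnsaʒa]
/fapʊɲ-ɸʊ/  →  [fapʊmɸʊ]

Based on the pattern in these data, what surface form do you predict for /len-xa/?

[leŋxa]

The data show regressive place assimilation: /m/ → [ɲ] before /c/; /ɲ/ → [n] before /s/; /ɲ/ → [m] before /ɸ/. In each pair only place changes, matching the following consonant, while manner and voice stay constant.
/n/ is a voiced alveolar nasal. The following trigger /x/ is velar, so /n/ must become velar as well.
A voiced velar nasal is [ŋ], so the surface segment is [ŋ].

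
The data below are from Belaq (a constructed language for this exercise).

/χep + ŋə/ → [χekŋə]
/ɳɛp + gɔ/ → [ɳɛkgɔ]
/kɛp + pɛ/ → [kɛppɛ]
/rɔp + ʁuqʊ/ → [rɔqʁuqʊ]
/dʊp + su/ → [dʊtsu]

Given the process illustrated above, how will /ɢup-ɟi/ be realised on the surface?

[ɢucɟi]

The data show regressive place assimilation: /p/ → [k] before /ŋ/; /p/ → [k] before /g/; /p/ → [q] before /ʁ/; /p/ → [t] before /s/. In each pair only place changes, matching the following consonant, while manner and voice stay constant.
No alternation appears in [kɛppɛ]: there the adjacent consonants already agree in place (/p/ and /p/ are both bilabial), so this form is consistent with the same rule.
The rule targets /p/ (voiceless bilabial stop), which sits before the trigger /ɟ/ (palatal).
A voiceless palatal stop is [c], so the surface segment is [c].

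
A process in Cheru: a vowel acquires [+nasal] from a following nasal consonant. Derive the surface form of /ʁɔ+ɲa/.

[ʁɔ̃ɲa]

The vowel /ɔ/ is adjacent to the following nasal /ɲ/, so it acquires [+nasal] and surfaces as [ɔ̃].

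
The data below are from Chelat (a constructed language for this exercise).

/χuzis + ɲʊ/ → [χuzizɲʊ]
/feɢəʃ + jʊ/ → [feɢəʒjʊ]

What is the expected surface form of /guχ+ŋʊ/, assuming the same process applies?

[guʁŋʊ]

The data show regressive voicing assimilation: /s/ → [z] before /ɲ/; /ʃ/ → [ʒ] before /j/. In each pair only voicing changes, matching the following consonant, while place and manner stay constant.
/χ/ is a voiceless uvular fricative. The following trigger /ŋ/ is voiced, so /χ/ must become voiced as well.
Changing only its voicing to voiced gives [ʁ] — the voiced uvular fricative.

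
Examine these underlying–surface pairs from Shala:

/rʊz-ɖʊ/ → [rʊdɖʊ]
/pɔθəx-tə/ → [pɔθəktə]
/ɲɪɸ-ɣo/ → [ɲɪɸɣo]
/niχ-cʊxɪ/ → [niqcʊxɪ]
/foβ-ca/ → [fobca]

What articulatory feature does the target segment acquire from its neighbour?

manner

Comparing underlying and surface forms, /z/ → [d] is the alternation; the neighbouring /ɖ/ is constant.
/z/ is a fricative while /ɖ/ is a stop; the output [d] is a stop, matching the trigger — so the feature that spreads is manner.
Checking the remaining alternations: /x/ → [k] before /t/ (fricative → stop, matching a stop); /χ/ → [q] before /c/ (fricative → stop, matching a stop); /β/ → [b] before /c/ (fricative → stop, matching a stop) — only manner changes, and always toward the following segment.
Nothing changes in [ɲɪɸɣo]: there the adjacent consonants already agree in manner (/ɸ/ and /ɣ/ are both fricatives), so this form is consistent with the same rule.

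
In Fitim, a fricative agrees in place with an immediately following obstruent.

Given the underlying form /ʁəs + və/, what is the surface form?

/s/ is a voiceless alveolar fricative. The following trigger /v/ is labiodental, so /s/ must become labiodental as well.
Changing only its place to labiodental gives [f] — the voiceless labiodental fricative.

[ʁəfvə]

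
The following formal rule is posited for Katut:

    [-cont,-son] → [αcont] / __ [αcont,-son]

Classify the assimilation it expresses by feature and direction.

regressive manner assimilation

The rule copies [cont] (continuancy) from the environment onto the target stops; since [±cont] encodes the stop/fricative manner contrast, the assimilating dimension is manner.
The conditioning segment sits to the right of the focus bar, meaning the trigger follows the segment that changes — regressive assimilation.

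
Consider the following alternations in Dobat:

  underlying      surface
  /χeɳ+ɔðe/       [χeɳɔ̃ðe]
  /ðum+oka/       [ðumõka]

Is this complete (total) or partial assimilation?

The vowel /ɔ/ surfaces as nasalised [ɔ̃] next to the preceding nasal /ɳ/ — it has acquired the [+nasal] feature of its neighbour.
The other form shows the same pattern: /o/ → [õ] after /m/ — each time a vowel is nasalised next to a preceding nasal.

partial assimilation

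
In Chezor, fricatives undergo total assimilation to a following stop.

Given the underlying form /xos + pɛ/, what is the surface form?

/s/ is the segment targeted by the rule; it sits immediately before /p/, so it assimilates completely and surfaces as [p].

[xoppɛ]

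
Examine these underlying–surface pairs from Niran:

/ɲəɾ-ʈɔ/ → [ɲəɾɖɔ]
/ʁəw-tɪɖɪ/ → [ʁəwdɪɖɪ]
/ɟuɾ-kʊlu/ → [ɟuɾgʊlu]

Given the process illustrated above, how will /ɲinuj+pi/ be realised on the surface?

[ɲinujbi]

The data show progressive voicing assimilation: /ʈ/ → [ɖ] after /ɾ/; /t/ → [d] after /w/; /k/ → [g] after /ɾ/. In each pair only voicing changes, matching the preceding consonant, while place and manner stay constant.
The rule targets /p/ (voiceless bilabial stop), which sits after the trigger /j/ (voiced).
Changing only its voicing to voiced gives [b] — the voiced bilabial stop.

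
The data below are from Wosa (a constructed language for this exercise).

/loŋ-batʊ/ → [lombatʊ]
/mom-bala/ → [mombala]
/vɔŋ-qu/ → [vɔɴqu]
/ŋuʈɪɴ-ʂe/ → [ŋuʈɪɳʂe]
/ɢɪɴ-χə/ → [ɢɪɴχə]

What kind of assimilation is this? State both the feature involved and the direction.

Underlying /ŋ/ is realised as [m] next to /b/; /b/ itself does not change.
The change velar → bilabial matches the place of the following /b/, identifying this as place assimilation.
Manner and voice are unchanged, so the assimilation is partial, not total.
The same holds elsewhere in the data: /ŋ/ → [ɴ] before /q/ (velar → uvular, matching uvular); /ɴ/ → [ɳ] before /ʂ/ (uvular → retroflex, matching retroflex) — only place changes, and always toward the following segment.
Nothing changes in [mombala], [ɢɪɴχə]: there the adjacent consonants already agree in place (/m/ and /b/ are both bilabial; /ɴ/ and /χ/ are both uvular), so these forms are consistent with the same rule.
Since the segment that changes precedes the conditioning segment, the assimilation is regressive.

regressive place assimilation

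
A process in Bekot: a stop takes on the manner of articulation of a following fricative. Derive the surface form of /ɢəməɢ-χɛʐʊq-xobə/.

[ɢəməʁχɛʐʊχxobə]

/ɢ/ is a voiced uvular stop. The following trigger /χ/ is a fricative, so /ɢ/ must become a fricative as well.
The voiced uvular fricative is [ʁ], so /ɢ/ → [ʁ].
The same rule applies at the second boundary: /q/ → [χ] next to /x/.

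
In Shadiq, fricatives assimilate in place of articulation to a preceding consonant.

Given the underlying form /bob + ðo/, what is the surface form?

The rule targets /ð/ (voiced dental fricative), which sits after the trigger /b/ (bilabial).
The voiced bilabial fricative is [β], so /ð/ → [β].

[bobβo]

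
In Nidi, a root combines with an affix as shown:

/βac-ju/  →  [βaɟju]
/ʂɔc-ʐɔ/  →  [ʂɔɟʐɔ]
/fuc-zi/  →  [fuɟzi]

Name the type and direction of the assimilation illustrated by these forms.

The segment that alternates is /c/, which surfaces as [ɟ] when adjacent to /j/.
/c/ is voiceless while /j/ is voiced; the output [ɟ] is voiced, matching the trigger — so the feature that spreads is voicing.
Place and manner are unchanged, so the assimilation is partial, not total.
The other alternating forms pattern the same way: /c/ → [ɟ] before /ʐ/ (voiceless → voiced, matching voiced); /c/ → [ɟ] before /z/ (voiceless → voiced, matching voiced) — only voicing changes, and always toward the following segment.
The trigger is the following segment, so the direction is regressive (anticipatory).

regressive voicing assimilation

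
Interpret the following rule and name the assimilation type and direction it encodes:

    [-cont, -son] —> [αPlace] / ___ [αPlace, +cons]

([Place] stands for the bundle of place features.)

regressive place assimilation

The shared variable α links the value of the place features (abbreviated [Place]) on the target to the same value on the neighbouring segment, so place is the feature that assimilates.
Since the environment is written after the underscore, the trigger follows the target; the direction is regressive.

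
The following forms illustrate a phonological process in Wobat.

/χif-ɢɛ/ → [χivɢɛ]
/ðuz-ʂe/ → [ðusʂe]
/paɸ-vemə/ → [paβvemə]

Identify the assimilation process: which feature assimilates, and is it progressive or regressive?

Underlying /f/ is realised as [v] next to /ɢ/; /ɢ/ itself does not change.
The change voiceless → voiced matches the voicing of the following /ɢ/, identifying this as voicing assimilation.
Place and manner are unchanged, so the assimilation is partial, not total.
The other alternating forms pattern the same way: /z/ → [s] before /ʂ/ (voiced → voiceless, matching voiceless); /ɸ/ → [β] before /v/ (voiceless → voiced, matching voiced) — only voicing changes, and always toward the following segment.
Since the segment that changes precedes the conditioning segment, the assimilation is regressive.

regressive voicing assimilation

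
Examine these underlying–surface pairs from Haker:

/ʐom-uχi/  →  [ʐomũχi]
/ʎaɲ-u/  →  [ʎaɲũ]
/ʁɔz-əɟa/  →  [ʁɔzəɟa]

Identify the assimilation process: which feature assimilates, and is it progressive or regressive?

progressive nasality assimilation (vowel nasalisation)

The vowel /u/ surfaces as nasalised [ũ] next to the preceding nasal /m/ — it has acquired the [+nasal] feature of its neighbour.
The other form shows the same pattern: /u/ → [ũ] after /ɲ/ — each time a vowel is nasalised next to a preceding nasal.
No change occurs in [ʁɔzəɟa] because the vowel at the boundary is adjacent to an oral consonant, not a nasal (/ə/ next to /z/).
Because the conditioning nasal is to the left of the vowel that changes, the process is progressive (perseverative).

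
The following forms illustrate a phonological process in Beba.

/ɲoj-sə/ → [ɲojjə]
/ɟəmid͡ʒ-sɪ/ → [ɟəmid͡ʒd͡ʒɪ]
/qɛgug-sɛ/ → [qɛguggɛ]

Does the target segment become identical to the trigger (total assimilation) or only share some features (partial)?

total assimilation

The segment that alternates is /s/, which surfaces as [j] when adjacent to /j/.
The output [j] is identical to the trigger /j/ — every feature (place, manner, voicing) has been copied — so this is total assimilation.
The remaining alternations confirm this: /s/ → [d͡ʒ] after /d͡ʒ/; /s/ → [g] after /g/ — in each case the output is a copy of the preceding consonant.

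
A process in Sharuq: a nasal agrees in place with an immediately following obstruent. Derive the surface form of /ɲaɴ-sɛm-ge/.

[ɲansɛŋge]

/ɴ/ is a voiced uvular nasal. The following trigger /s/ is alveolar, so /ɴ/ must become alveolar as well.
The voiced alveolar nasal is [n], so /ɴ/ → [n].
At the second juncture, /m/ likewise becomes [ŋ] adjacent to /g/.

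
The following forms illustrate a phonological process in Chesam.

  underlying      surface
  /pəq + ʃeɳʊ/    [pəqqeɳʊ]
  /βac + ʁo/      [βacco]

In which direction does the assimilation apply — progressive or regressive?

progressive

The segment that alternates is /ʃ/, which surfaces as [q] when adjacent to /q/.
The output [q] is identical to the trigger /q/ — every feature (place, manner, voicing) has been copied — so this is total assimilation.
The remaining alternation confirms this: /ʁ/ → [c] after /c/ — in each case the output is a copy of the preceding consonant.
The trigger is the preceding segment, so the direction is progressive (perseverative).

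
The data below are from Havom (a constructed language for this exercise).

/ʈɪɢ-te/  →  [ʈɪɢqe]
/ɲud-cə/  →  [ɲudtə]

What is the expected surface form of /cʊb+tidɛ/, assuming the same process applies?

[cʊbpidɛ]

The data show progressive place assimilation: /t/ → [q] after /ɢ/; /c/ → [t] after /d/. In each pair only place changes, matching the preceding consonant, while manner and voice stay constant.
/t/ is a voiceless alveolar stop. The preceding trigger /b/ is bilabial, so /t/ must become bilabial as well.
A voiceless bilabial stop is [p], so the surface segment is [p].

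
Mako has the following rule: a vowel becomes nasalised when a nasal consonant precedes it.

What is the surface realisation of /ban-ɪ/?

/ɪ/ sits next to the nasal /n/ and is therefore nasalised to [ɪ̃].

[banɪ̃]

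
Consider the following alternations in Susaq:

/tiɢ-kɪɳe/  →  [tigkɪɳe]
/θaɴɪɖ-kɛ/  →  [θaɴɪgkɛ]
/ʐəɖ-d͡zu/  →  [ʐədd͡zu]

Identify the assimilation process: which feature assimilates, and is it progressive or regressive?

regressive place assimilation

The segment that alternates is /ɢ/, which surfaces as [g] when adjacent to /k/.
/ɢ/ is uvular while /k/ is velar; the output [g] is velar, matching the trigger — so the feature that spreads is place.
Manner and voice are unchanged, so the assimilation is partial, not total.
The same holds elsewhere in the data: /ɖ/ → [g] before /k/ (retroflex → velar, matching velar); /ɖ/ → [d] before /d͡z/ (retroflex → alveolar, matching alveolar) — only place changes, and always toward the following segment.
Since the segment that changes precedes the conditioning segment, the assimilation is regressive.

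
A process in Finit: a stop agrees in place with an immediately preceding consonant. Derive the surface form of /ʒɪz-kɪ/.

The rule targets /k/ (voiceless velar stop), which sits after the trigger /z/ (alveolar).
The voiceless alveolar stop is [t], so /k/ → [t].

[ʒɪztɪ]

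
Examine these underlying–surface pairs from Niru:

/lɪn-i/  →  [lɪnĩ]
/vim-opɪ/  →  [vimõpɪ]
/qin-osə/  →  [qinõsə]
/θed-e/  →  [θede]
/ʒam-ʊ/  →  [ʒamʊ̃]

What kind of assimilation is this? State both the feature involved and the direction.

The vowel /i/ surfaces as nasalised [ĩ] next to the preceding nasal /n/ — it has acquired the [+nasal] feature of its neighbour.
The other forms show the same pattern: /o/ → [õ] after /m/; /o/ → [õ] after /n/; /ʊ/ → [ʊ̃] after /m/ — each time a vowel is nasalised next to a preceding nasal.
No change occurs in [θede] because the vowel at the boundary is adjacent to an oral consonant, not a nasal (/e/ next to /d/).
Because the conditioning nasal is to the left of the vowel that changes, the process is progressive (perseverative).

progressive nasality assimilation (vowel nasalisation)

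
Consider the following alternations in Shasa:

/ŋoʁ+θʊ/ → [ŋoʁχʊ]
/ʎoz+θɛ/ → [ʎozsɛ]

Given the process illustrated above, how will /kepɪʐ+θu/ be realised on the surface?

[kepɪʐʂu]

The data show progressive place assimilation: /θ/ → [χ] after /ʁ/; /θ/ → [s] after /z/. In each pair only place changes, matching the preceding consonant, while manner and voice stay constant.
/θ/ is a voiceless dental fricative. The preceding trigger /ʐ/ is retroflex, so /θ/ must become retroflex as well.
Changing only its place to retroflex gives [ʂ] — the voiceless retroflex fricative.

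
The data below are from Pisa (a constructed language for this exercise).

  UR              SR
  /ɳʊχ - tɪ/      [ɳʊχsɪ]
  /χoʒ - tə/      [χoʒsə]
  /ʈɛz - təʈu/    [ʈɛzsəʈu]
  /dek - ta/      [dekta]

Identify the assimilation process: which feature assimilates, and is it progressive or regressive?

Underlying /t/ is realised as [s] next to /χ/; /χ/ itself does not change.
The change stop → fricative matches the manner of the preceding /χ/, identifying this as manner assimilation.
Place and voice are unchanged, so the assimilation is partial, not total.
The same holds elsewhere in the data: /t/ → [s] after /ʒ/ (stop → fricative, matching a fricative); /t/ → [s] after /z/ (stop → fricative, matching a fricative) — only manner changes, and always toward the preceding segment.
Nothing changes in [dekta]: there the adjacent consonants already agree in manner (/t/ and /k/ are both stops), so this form is consistent with the same rule.
The trigger is the preceding segment, so the direction is progressive (perseverative).

progressive manner assimilation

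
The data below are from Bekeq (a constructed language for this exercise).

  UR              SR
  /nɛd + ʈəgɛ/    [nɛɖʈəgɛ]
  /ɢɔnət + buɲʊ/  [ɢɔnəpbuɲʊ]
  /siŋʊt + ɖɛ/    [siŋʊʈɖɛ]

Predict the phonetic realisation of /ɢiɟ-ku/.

[ɢigku]

The data show regressive place assimilation: /d/ → [ɖ] before /ʈ/; /t/ → [p] before /b/; /t/ → [ʈ] before /ɖ/. In each pair only place changes, matching the following consonant, while manner and voice stay constant.
/ɟ/ is a voiced palatal stop. The following trigger /k/ is velar, so /ɟ/ must become velar as well.
A voiced velar stop is [g], so the surface segment is [g].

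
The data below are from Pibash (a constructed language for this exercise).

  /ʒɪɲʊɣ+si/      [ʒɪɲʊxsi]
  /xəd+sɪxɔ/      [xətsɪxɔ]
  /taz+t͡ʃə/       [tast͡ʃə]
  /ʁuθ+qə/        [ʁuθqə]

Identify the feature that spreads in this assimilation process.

Underlying /ɣ/ is realised as [x] next to /s/; /s/ itself does not change.
The change voiced → voiceless matches the voicing of the following /s/, identifying this as voicing assimilation.
Checking the remaining alternations: /d/ → [t] before /s/ (voiced → voiceless, matching voiceless); /z/ → [s] before /t͡ʃ/ (voiced → voiceless, matching voiceless) — only voicing changes, and always toward the following segment.
No alternation appears in [ʁuθqə]: there the adjacent consonants already agree in voicing (/θ/ and /q/ are both voiceless), so this form is consistent with the same rule.

voicing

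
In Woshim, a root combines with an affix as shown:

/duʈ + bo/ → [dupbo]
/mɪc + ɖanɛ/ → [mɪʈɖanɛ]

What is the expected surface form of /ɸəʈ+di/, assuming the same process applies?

[ɸətdi]

The data show regressive place assimilation: /ʈ/ → [p] before /b/; /c/ → [ʈ] before /ɖ/. In each pair only place changes, matching the following consonant, while manner and voice stay constant.
The rule targets /ʈ/ (voiceless retroflex stop), which sits before the trigger /d/ (alveolar).
A voiceless alveolar stop is [t], so the surface segment is [t].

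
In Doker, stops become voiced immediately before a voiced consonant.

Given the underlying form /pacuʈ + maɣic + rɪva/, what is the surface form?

/ʈ/ is a voiceless retroflex stop. The following trigger /m/ is voiced, so /ʈ/ must become voiced as well.
The voiced retroflex stop is [ɖ], so /ʈ/ → [ɖ].
At the second juncture, /c/ likewise becomes [ɟ] adjacent to /r/.

[pacuɖmaɣiɟrɪva]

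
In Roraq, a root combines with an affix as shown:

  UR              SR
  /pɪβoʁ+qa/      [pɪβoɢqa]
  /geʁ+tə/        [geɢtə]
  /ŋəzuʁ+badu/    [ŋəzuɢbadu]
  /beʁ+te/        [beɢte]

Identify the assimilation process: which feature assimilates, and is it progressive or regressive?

The segment that alternates is /ʁ/, which surfaces as [ɢ] when adjacent to /q/.
The change fricative → stop matches the manner of the following /q/, identifying this as manner assimilation.
Place and voice are unchanged, so the assimilation is partial, not total.
Checking the remaining alternations: /ʁ/ → [ɢ] before /t/ (fricative → stop, matching a stop); /ʁ/ → [ɢ] before /b/ (fricative → stop, matching a stop) — only manner changes, and always toward the following segment.
Since the segment that changes precedes the conditioning segment, the assimilation is regressive.

regressive manner assimilation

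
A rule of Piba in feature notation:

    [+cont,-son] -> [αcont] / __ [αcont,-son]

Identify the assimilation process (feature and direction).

regressive manner assimilation

The shared variable α links the value of [cont] on the target to that of the neighbouring obstruent. [cont] distinguishes stops from fricatives — a manner-of-articulation feature — so this is manner assimilation.
Since the environment is written after the underscore, the trigger follows the target; the direction is regressive.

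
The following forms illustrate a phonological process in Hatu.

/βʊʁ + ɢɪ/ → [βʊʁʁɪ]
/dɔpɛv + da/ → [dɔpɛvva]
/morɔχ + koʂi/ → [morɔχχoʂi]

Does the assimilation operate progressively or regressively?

Comparing underlying and surface forms, /ɢ/ → [ʁ] is the alternation; the neighbouring /ʁ/ is constant.
The output [ʁ] is identical to the trigger /ʁ/ — every feature (place, manner, voicing) has been copied — so this is total assimilation.
The other forms behave the same way: /d/ → [v] after /v/; /k/ → [χ] after /χ/ — in each case the output is a copy of the preceding consonant.
The trigger is the preceding segment, so the direction is progressive (perseverative).

progressive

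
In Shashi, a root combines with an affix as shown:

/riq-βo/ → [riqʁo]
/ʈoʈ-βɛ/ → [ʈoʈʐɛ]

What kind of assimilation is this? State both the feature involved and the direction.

Underlying /β/ is realised as [ʁ] next to /q/; /q/ itself does not change.
The change bilabial → uvular matches the place of the preceding /q/, identifying this as place assimilation.
Manner and voice are unchanged, so the assimilation is partial, not total.
Checking the remaining alternation: /β/ → [ʐ] after /ʈ/ (bilabial → retroflex, matching retroflex) — only place changes, and always toward the preceding segment.
The trigger is the preceding segment, so the direction is progressive (perseverative).

progressive place assimilation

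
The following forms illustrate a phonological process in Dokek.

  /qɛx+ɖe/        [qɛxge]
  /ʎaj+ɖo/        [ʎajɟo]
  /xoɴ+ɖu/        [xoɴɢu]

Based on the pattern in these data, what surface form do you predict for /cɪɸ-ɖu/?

[cɪɸbu]

The data show progressive place assimilation: /ɖ/ → [g] after /x/; /ɖ/ → [ɟ] after /j/; /ɖ/ → [ɢ] after /ɴ/. In each pair only place changes, matching the preceding consonant, while manner and voice stay constant.
The rule targets /ɖ/ (voiced retroflex stop), which sits after the trigger /ɸ/ (bilabial).
Changing only its place to bilabial gives [b] — the voiced bilabial stop.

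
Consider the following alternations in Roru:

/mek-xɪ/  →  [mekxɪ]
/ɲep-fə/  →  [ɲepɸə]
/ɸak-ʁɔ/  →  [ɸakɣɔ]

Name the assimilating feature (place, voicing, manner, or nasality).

place

Underlying /f/ is realised as [ɸ] next to /p/; /p/ itself does not change.
The change labiodental → bilabial matches the place of the preceding /p/, identifying this as place assimilation.
The same holds elsewhere in the data: /ʁ/ → [ɣ] after /k/ (uvular → velar, matching velar) — only place changes, and always toward the preceding segment.
No alternation appears in [mekxɪ]: there the adjacent consonants already agree in place (/x/ and /k/ are both velar), so this form is consistent with the same rule.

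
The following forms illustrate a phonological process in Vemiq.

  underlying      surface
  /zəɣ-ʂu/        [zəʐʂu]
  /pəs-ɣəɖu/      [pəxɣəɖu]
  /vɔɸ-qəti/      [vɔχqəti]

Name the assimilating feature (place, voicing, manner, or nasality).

place

Comparing underlying and surface forms, /ɣ/ → [ʐ] is the alternation; the neighbouring /ʂ/ is constant.
The change velar → retroflex matches the place of the following /ʂ/, identifying this as place assimilation.
The other alternating forms pattern the same way: /s/ → [x] before /ɣ/ (alveolar → velar, matching velar); /ɸ/ → [χ] before /q/ (bilabial → uvular, matching uvular) — only place changes, and always toward the following segment.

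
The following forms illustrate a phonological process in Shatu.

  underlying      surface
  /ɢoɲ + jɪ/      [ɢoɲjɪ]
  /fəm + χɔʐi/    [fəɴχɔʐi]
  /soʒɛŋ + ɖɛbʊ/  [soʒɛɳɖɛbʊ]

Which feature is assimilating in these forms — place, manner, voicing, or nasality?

place

The segment that alternates is /m/, which surfaces as [ɴ] when adjacent to /χ/.
/m/ is bilabial while /χ/ is uvular; the output [ɴ] is uvular, matching the trigger — so the feature that spreads is place.
Checking the remaining alternation: /ŋ/ → [ɳ] before /ɖ/ (velar → retroflex, matching retroflex) — only place changes, and always toward the following segment.
No alternation appears in [ɢoɲjɪ]: there the adjacent consonants already agree in place (/ɲ/ and /j/ are both palatal), so this form is consistent with the same rule.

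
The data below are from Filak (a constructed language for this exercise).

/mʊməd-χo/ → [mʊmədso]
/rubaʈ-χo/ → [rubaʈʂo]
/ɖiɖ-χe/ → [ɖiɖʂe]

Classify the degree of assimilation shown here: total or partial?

Underlying /χ/ is realised as [s] next to /d/; /d/ itself does not change.
The change uvular → alveolar matches the place of the preceding /d/, identifying this as place assimilation.
Manner and voice are unchanged, so the assimilation is partial, not total.
The same holds elsewhere in the data: /χ/ → [ʂ] after /ʈ/ (uvular → retroflex, matching retroflex); /χ/ → [ʂ] after /ɖ/ (uvular → retroflex, matching retroflex) — only place changes, and always toward the preceding segment.

partial assimilation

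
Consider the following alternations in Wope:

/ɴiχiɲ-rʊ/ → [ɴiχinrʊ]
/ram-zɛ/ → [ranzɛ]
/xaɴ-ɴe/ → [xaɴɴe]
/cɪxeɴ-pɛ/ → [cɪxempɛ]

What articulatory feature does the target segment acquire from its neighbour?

place

The segment that alternates is /ɲ/, which surfaces as [n] when adjacent to /r/.
/ɲ/ is palatal while /r/ is alveolar; the output [n] is alveolar, matching the trigger — so the feature that spreads is place.
The other alternating forms pattern the same way: /m/ → [n] before /z/ (bilabial → alveolar, matching alveolar); /ɴ/ → [m] before /p/ (uvular → bilabial, matching bilabial) — only place changes, and always toward the following segment.
Nothing changes in [xaɴɴe]: there the adjacent consonants already agree in place (/ɴ/ and /ɴ/ are both uvular), so this form is consistent with the same rule.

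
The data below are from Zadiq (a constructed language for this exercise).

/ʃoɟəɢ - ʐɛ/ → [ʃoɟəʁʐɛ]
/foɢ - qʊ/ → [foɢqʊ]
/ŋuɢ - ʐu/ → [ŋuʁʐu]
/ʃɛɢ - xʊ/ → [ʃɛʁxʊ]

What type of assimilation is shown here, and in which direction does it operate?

Underlying /ɢ/ is realised as [ʁ] next to /ʐ/; /ʐ/ itself does not change.
The change stop → fricative matches the manner of the following /ʐ/, identifying this as manner assimilation.
Place and voice are unchanged, so the assimilation is partial, not total.
The other alternating form patterns the same way: /ɢ/ → [ʁ] before /x/ (stop → fricative, matching a fricative) — only manner changes, and always toward the following segment.
No alternation appears in [foɢqʊ]: there the adjacent consonants already agree in manner (/ɢ/ and /q/ are both stops), so this form is consistent with the same rule.
Since the segment that changes precedes the conditioning segment, the assimilation is regressive.

regressive manner assimilation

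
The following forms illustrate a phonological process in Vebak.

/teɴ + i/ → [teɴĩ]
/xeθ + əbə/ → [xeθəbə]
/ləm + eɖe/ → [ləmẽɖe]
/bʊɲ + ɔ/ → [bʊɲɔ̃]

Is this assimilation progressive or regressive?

The vowel /i/ surfaces as nasalised [ĩ] next to the preceding nasal /ɴ/ — it has acquired the [+nasal] feature of its neighbour.
Likewise in the remaining data: /e/ → [ẽ] after /m/; /ɔ/ → [ɔ̃] after /ɲ/ — each time a vowel is nasalised next to a preceding nasal.
No change occurs in [xeθəbə] because the vowel at the boundary is adjacent to an oral consonant, not a nasal (/ə/ next to /θ/).
Because the conditioning nasal is to the left of the vowel that changes, the process is progressive (perseverative).

progressive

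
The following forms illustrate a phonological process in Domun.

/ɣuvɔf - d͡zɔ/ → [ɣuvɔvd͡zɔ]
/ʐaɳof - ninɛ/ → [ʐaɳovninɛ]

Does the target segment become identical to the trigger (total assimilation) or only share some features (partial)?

partial assimilation

Underlying /f/ is realised as [v] next to /d͡z/; /d͡z/ itself does not change.
/f/ is voiceless while /d͡z/ is voiced; the output [v] is voiced, matching the trigger — so the feature that spreads is voicing.
Place and manner are unchanged, so the assimilation is partial, not total.
The other alternating form patterns the same way: /f/ → [v] before /n/ (voiceless → voiced, matching voiced) — only voicing changes, and always toward the following segment.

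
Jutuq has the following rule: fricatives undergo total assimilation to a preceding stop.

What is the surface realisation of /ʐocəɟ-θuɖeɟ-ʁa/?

[ʐocəɟɟuɖeɟɟa]

/θ/ is the segment targeted by the rule; it sits immediately after /ɟ/, so it assimilates completely and surfaces as [ɟ].
At the second juncture, /ʁ/ likewise becomes [ɟ] adjacent to /ɟ/.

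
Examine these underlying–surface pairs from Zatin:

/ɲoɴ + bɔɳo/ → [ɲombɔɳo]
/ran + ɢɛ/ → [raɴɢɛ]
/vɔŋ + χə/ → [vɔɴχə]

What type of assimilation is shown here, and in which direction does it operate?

Comparing underlying and surface forms, /ɴ/ → [m] is the alternation; the neighbouring /b/ is constant.
The change uvular → bilabial matches the place of the following /b/, identifying this as place assimilation.
Manner and voice are unchanged, so the assimilation is partial, not total.
The other alternating forms pattern the same way: /n/ → [ɴ] before /ɢ/ (alveolar → uvular, matching uvular); /ŋ/ → [ɴ] before /χ/ (velar → uvular, matching uvular) — only place changes, and always toward the following segment.
Since the segment that changes precedes the conditioning segment, the assimilation is regressive.

regressive place assimilation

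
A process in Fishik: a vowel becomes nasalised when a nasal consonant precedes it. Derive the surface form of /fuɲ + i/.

/i/ sits next to the nasal /ɲ/ and is therefore nasalised to [ĩ].

[fuɲĩ]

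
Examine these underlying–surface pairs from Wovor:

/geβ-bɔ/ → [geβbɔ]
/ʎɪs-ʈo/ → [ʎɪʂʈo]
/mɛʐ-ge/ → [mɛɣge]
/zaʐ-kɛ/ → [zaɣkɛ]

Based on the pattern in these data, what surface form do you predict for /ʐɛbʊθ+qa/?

The data show regressive place assimilation: /s/ → [ʂ] before /ʈ/; /ʐ/ → [ɣ] before /g/; /ʐ/ → [ɣ] before /k/. In each pair only place changes, matching the following consonant, while manner and voice stay constant.
Nothing changes in [geβbɔ]: there the adjacent consonants already agree in place (/β/ and /b/ are both bilabial), so this form is consistent with the same rule.
The rule targets /θ/ (voiceless dental fricative), which sits before the trigger /q/ (uvular).
The voiceless uvular fricative is [χ], so /θ/ → [χ].

[ʐɛbʊχqa]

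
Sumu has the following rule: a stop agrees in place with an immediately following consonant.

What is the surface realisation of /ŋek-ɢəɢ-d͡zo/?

The rule targets /k/ (voiceless velar stop), which sits before the trigger /ɢ/ (uvular).
Changing only its place to uvular gives [q] — the voiceless uvular stop.
The same rule applies at the second boundary: /ɢ/ → [d] next to /d͡z/.

[ŋeqɢədd͡zo]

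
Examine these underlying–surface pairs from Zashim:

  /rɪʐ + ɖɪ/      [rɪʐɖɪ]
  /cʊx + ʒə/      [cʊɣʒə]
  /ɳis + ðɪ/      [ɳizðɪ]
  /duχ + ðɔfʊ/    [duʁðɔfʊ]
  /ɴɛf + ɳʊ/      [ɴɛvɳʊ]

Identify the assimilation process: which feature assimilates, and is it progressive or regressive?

regressive voicing assimilation

The segment that alternates is /x/, which surfaces as [ɣ] when adjacent to /ʒ/.
/x/ is voiceless while /ʒ/ is voiced; the output [ɣ] is voiced, matching the trigger — so the feature that spreads is voicing.
Place and manner are unchanged, so the assimilation is partial, not total.
The same holds elsewhere in the data: /s/ → [z] before /ð/ (voiceless → voiced, matching voiced); /χ/ → [ʁ] before /ð/ (voiceless → voiced, matching voiced); /f/ → [v] before /ɳ/ (voiceless → voiced, matching voiced) — only voicing changes, and always toward the following segment.
No alternation appears in [rɪʐɖɪ]: there the adjacent consonants already agree in voicing (/ʐ/ and /ɖ/ are both voiced), so this form is consistent with the same rule.
Since the segment that changes precedes the conditioning segment, the assimilation is regressive.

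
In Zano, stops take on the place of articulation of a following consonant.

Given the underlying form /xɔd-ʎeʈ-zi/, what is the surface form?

[xɔɟʎetzi]

The rule targets /d/ (voiced alveolar stop), which sits before the trigger /ʎ/ (palatal).
The voiced palatal stop is [ɟ], so /d/ → [ɟ].
The same rule applies at the second boundary: /ʈ/ → [t] next to /z/.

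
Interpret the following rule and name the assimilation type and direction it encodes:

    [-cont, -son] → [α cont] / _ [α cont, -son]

regressive manner assimilation

The rule copies [cont] (continuancy) from the environment onto the target stops; since [±cont] encodes the stop/fricative manner contrast, the assimilating dimension is manner.
Since the environment is written after the underscore, the trigger follows the target; the direction is regressive.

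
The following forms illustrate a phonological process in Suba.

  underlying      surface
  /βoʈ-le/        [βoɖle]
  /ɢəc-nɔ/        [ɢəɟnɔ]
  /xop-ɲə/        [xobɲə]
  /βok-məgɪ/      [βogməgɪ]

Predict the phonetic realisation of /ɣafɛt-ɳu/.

[ɣafɛdɳu]

The data show regressive voicing assimilation: /ʈ/ → [ɖ] before /l/; /c/ → [ɟ] before /n/; /p/ → [b] before /ɲ/; /k/ → [g] before /m/. In each pair only voicing changes, matching the following consonant, while place and manner stay constant.
The rule targets /t/ (voiceless alveolar stop), which sits before the trigger /ɳ/ (voiced).
A voiced alveolar stop is [d], so the surface segment is [d].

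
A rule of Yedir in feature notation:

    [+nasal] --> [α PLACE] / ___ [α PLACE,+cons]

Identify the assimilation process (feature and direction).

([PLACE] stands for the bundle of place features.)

regressive place assimilation

The shared variable α links the value of the place features (abbreviated [PLACE]) on the target to the same value on the neighbouring segment, so place is the feature that assimilates.
Since the environment is written after the underscore, the trigger follows the target; the direction is regressive.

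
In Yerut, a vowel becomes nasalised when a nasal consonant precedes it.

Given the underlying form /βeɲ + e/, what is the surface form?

The vowel /e/ is adjacent to the preceding nasal /ɲ/, so it acquires [+nasal] and surfaces as [ẽ].

[βeɲẽ]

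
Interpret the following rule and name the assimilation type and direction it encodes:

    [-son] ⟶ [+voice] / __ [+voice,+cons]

regressive voicing assimilation

The target ([-son], obstruents) acquires [+voice] next to a voiced consonant ([+voice,+cons]) — it takes on the voicing of its neighbour, so the feature that spreads is voicing.
The conditioning segment sits to the right of the focus bar, meaning the trigger follows the segment that changes — regressive assimilation.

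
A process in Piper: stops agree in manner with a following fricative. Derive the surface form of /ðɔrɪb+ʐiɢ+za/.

The rule targets /b/ (voiced bilabial stop), which sits before the trigger /ʐ/ (fricative).
Changing only its manner to fricative gives [β] — the voiced bilabial fricative.
The same rule applies at the second boundary: /ɢ/ → [ʁ] next to /z/.

[ðɔrɪβʐiʁza]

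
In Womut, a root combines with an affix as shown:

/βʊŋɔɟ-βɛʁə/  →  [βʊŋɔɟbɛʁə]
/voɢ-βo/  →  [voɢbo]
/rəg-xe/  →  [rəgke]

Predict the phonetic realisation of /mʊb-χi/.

[mʊbqi]

The data show progressive manner assimilation: /β/ → [b] after /ɟ/; /β/ → [b] after /ɢ/; /x/ → [k] after /g/. In each pair only manner changes, matching the preceding consonant, while place and voice stay constant.
The rule targets /χ/ (voiceless uvular fricative), which sits after the trigger /b/ (stop).
Changing only its manner to stop gives [q] — the voiceless uvular stop.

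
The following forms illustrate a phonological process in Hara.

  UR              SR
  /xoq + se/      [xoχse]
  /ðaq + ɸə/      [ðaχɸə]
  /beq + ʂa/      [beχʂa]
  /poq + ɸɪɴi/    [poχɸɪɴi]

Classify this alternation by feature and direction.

regressive manner assimilation

Underlying /q/ is realised as [χ] next to /s/; /s/ itself does not change.
/q/ is a stop while /s/ is a fricative; the output [χ] is a fricative, matching the trigger — so the feature that spreads is manner.
Place and voice are unchanged, so the assimilation is partial, not total.
Checking the remaining alternations: /q/ → [χ] before /ɸ/ (stop → fricative, matching a fricative); /q/ → [χ] before /ʂ/ (stop → fricative, matching a fricative) — only manner changes, and always toward the following segment.
Since the segment that changes precedes the conditioning segment, the assimilation is regressive.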